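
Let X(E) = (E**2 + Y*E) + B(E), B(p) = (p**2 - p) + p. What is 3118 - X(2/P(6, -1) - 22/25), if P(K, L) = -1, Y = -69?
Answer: 1814182/625 ≈ 2902.7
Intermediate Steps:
B(p) = p**2
X(E) = -69*E + 2*E**2 (X(E) = (E**2 - 69*E) + E**2 = -69*E + 2*E**2)
3118 - X(2/P(6, -1) - 22/25) = 3118 - (2/(-1) - 22/25)*(-69 + 2*(2/(-1) - 22/25)) = 3118 - (2*(-1) - 22*1/25)*(-69 + 2*(2*(-1) - 22*1/25)) = 3118 - (-2 - 22/25)*(-69 + 2*(-2 - 22/25)) = 3118 - (-72)*(-69 + 2*(-72/25))/25 = 3118 - (-72)*(-69 - 144/25)/25 = 3118 - (-72)*(-1869)/(25*25) = 3118 - 1*134568/625 = 3118 - 134568/625 = 1814182/625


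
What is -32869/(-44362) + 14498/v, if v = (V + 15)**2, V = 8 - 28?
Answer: 643982001/1109050 ≈ 580.66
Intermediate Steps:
V = -20
v = 25 (v = (-20 + 15)**2 = (-5)**2 = 25)
-32869/(-44362) + 14498/v = -32869/(-44362) + 14498/25 = -32869*(-1/44362) + 14498*(1/25) = 32869/44362 + 14498/25 = 643982001/1109050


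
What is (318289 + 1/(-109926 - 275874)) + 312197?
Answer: 243241498799/385800 ≈ 6.3049e+5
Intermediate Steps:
(318289 + 1/(-109926 - 275874)) + 312197 = (318289 + 1/(-385800)) + 312197 = (318289 - 1/385800) + 312197 = 122795896199/385800 + 312197 = 243241498799/385800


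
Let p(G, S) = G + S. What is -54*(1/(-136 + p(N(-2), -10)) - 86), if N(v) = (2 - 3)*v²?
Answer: 116109/25 ≈ 4644.4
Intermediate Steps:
N(v) = -v²
-54*(1/(-136 + p(N(-2), -10)) - 86) = -54*(1/(-136 + (-1*(-2)² - 10)) - 86) = -54*(1/(-136 + (-1*4 - 10)) - 86) = -54*(1/(-136 + (-4 - 10)) - 86) = -54*(1/(-136 - 14) - 86) = -54*(1/(-150) - 86) = -54*(-1/150 - 86) = -54*(-12901/150) = 116109/25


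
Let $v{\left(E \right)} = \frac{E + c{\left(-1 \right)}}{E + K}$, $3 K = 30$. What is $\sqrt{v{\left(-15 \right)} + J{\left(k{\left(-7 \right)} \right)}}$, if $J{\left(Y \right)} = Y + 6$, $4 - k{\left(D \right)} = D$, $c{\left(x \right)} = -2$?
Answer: $\frac{\sqrt{510}}{5} \approx 4.5166$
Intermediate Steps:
$K = 10$ ($K = \frac{1}{3} \cdot 30 = 10$)
$k{\left(D \right)} = 4 - D$
$v{\left(E \right)} = \frac{-2 + E}{10 + E}$ ($v{\left(E \right)} = \frac{E - 2}{E + 10} = \frac{-2 + E}{10 + E}$)
$J{\left(Y \right)} = 6 + Y$
$\sqrt{v{\left(-15 \right)} + J{\left(k{\left(-7 \right)} \right)}} = \sqrt{\frac{-2 - 15}{10 - 15} + \left(6 + \left(4 - -7\right)\right)} = \sqrt{\frac{1}{-5} \left(-17\right) + \left(6 + \left(4 + 7\right)\right)} = \sqrt{\left(- \frac{1}{5}\right) \left(-17\right) + \left(6 + 11\right)} = \sqrt{\frac{17}{5} + 17} = \sqrt{\frac{102}{5}} = \frac{\sqrt{510}}{5}$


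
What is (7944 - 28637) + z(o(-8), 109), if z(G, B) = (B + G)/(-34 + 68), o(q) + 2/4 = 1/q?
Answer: -331037/16 ≈ -20690.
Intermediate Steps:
o(q) = -½ + 1/q
z(G, B) = B/34 + G/34 (z(G, B) = (B + G)/34 = (B + G)*(1/34) = B/34 + G/34)
(7944 - 28637) + z(o(-8), 109) = (7944 - 28637) + ((1/34)*109 + ((½)*(2 - 1*(-8))/(-8))/34) = -20693 + (109/34 + ((½)*(-⅛)*(2 + 8))/34) = -20693 + (109/34 + ((½)*(-⅛)*10)/34) = -20693 + (109/34 + (1/34)*(-5/8)) = -20693 + (109/34 - 5/272) = -20693 + 51/16 = -331037/16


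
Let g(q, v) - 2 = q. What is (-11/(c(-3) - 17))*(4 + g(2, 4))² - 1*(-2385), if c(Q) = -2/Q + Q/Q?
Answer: 55911/23 ≈ 2430.9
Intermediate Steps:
c(Q) = 1 - 2/Q (c(Q) = -2/Q + 1 = 1 - 2/Q)
g(q, v) = 2 + q
(-11/(c(-3) - 17))*(4 + g(2, 4))² - 1*(-2385) = (-11/((-2 - 3)/(-3) - 17))*(4 + (2 + 2))² - 1*(-2385) = (-11/(-⅓*(-5) - 17))*(4 + 4)² + 2385 = (-11/(5/3 - 17))*8² + 2385 = (-11/(-46/3))*64 + 2385 = -3/46*(-11)*64 + 2385 = (33/46)*64 + 2385 = 1056/23 + 2385 = 55911/23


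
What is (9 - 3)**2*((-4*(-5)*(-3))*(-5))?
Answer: 10800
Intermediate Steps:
(9 - 3)**2*((-4*(-5)*(-3))*(-5)) = 6**2*((20*(-3))*(-5)) = 36*(-60*(-5)) = 36*300 = 10800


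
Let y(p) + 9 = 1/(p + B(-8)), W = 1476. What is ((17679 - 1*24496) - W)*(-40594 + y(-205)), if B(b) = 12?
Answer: 64987099340/193 ≈ 3.3672e+8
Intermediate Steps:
y(p) = -9 + 1/(12 + p) (y(p) = -9 + 1/(p + 12) = -9 + 1/(12 + p))
((17679 - 1*24496) - W)*(-40594 + y(-205)) = ((17679 - 1*24496) - 1*1476)*(-40594 + (-107 - 9*(-205))/(12 - 205)) = ((17679 - 24496) - 1476)*(-40594 + (-107 + 1845)/(-193)) = (-6817 - 1476)*(-40594 - 1/193*1738) = -8293*(-40594 - 1738/193) = -8293*(-7836380/193) = 64987099340/193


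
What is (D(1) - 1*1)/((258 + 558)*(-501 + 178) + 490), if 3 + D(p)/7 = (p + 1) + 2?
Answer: -3/131539 ≈ -2.2807e-5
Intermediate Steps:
D(p) = 7*p (D(p) = -21 + 7*((p + 1) + 2) = -21 + 7*((1 + p) + 2) = -21 + 7*(3 + p) = -21 + (21 + 7*p) = 7*p)
(D(1) - 1*1)/((258 + 558)*(-501 + 178) + 490) = (7*1 - 1*1)/((258 + 558)*(-501 + 178) + 490) = (7 - 1)/(816*(-323) + 490) = 6/(-263568 + 490) = 6/(-263078) = 6*(-1/263078) = -3/131539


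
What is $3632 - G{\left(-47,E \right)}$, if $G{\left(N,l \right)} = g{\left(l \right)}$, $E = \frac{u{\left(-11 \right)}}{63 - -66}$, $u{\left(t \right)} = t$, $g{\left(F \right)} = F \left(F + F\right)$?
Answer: $\frac{60439870}{16641} \approx 3632.0$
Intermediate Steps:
$g{\left(F \right)} = 2 F^{2}$ ($g{\left(F \right)} = F 2 F = 2 F^{2}$)
$E = - \frac{11}{129}$ ($E = - \frac{11}{63 - -66} = - \frac{11}{63 + 66} = - \frac{11}{129} \approx -0.085271$)
$G{\left(N,l \right)} = 2 l^{2}$
$3632 - G{\left(-47,E \right)} = 3632 - 2 \left(- \frac{11}{129}\right)^{2} = 3632 - 2 \cdot \frac{121}{16641} = 3632 - \frac{242}{16641} = \frac{60439870}{16641}$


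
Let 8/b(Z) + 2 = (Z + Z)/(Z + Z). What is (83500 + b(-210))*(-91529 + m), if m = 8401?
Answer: -6940522976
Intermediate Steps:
b(Z) = -8 (b(Z) = 8/(-2 + (Z + Z)/(Z + Z)) = 8/(-2 + (2*Z)/((2*Z))) = 8/(-2 + (2*Z)*(1/(2*Z))) = 8/(-2 + 1) = 8/(-1) = 8*(-1) = -8)
(83500 + b(-210))*(-91529 + m) = (83500 - 8)*(-91529 + 8401) = 83492*(-83128) = -6940522976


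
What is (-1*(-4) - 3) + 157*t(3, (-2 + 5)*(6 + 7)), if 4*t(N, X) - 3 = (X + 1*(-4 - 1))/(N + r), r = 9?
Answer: 5519/24 ≈ 229.96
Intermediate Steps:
t(N, X) = 3/4 + (-5 + X)/(4*(9 + N)) (t(N, X) = 3/4 + ((X + 1*(-4 - 1))/(N + 9))/4 = 3/4 + ((X + 1*(-5))/(9 + N))/4 = 3/4 + ((X - 5)/(9 + N))/4 = 3/4 + ((-5 + X)/(9 + N))/4 = 3/4 + (-5 + X)/(4*(9 + N)))
(-1*(-4) - 3) + 157*t(3, (-2 + 5)*(6 + 7)) = (-1*(-4) - 3) + 157*((22 + (-2 + 5)*(6 + 7) + 3*3)/(4*(9 + 3))) = (4 - 3) + 157*((1/4)*(22 + 3*13 + 9)/12) = 1 + 157*((1/4)*(1/12)*(22 + 39 + 9)) = 1 + 157*((1/4)*(1/12)*70) = 1 + 157*(35/24) = 1 + 5495/24 = 5519/24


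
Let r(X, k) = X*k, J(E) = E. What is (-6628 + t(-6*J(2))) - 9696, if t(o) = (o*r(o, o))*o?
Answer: 4412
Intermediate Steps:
t(o) = o**4 (t(o) = (o*(o*o))*o = (o*o**2)*o = o**3*o = o**4)
(-6628 + t(-6*J(2))) - 9696 = (-6628 + (-6*2)**4) - 9696 = (-6628 + (-12)**4) - 9696 = (-6628 + 20736) - 9696 = 14108 - 9696 = 4412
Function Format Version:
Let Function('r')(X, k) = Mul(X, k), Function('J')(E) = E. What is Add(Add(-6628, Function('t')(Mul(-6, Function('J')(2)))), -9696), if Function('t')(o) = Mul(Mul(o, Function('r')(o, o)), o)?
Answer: 4412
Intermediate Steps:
Function('t')(o) = Pow(o, 4) (Function('t')(o) = Mul(Mul(o, Mul(o, o)), o) = Mul(Mul(o, Pow(o, 2)), o) = Mul(Pow(o, 3), o) = Pow(o, 4))
Add(Add(-6628, Function('t')(Mul(-6, Function('J')(2)))), -9696) = Add(Add(-6628, Pow(Mul(-6, 2), 4)), -9696) = Add(Add(-6628, Pow(-12, 4)), -9696) = Add(Add(-6628, 20736), -9696) = Add(14108, -9696) = 4412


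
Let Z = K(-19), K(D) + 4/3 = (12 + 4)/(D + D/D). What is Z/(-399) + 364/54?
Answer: 24226/3591 ≈ 6.7463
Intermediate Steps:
K(D) = -4/3 + 16/(1 + D) (K(D) = -4/3 + (12 + 4)/(D + D/D) = -4/3 + 16/(D + 1) = -4/3 + 16/(1 + D))
Z = -20/9 (Z = 4*(11 - 1*(-19))/(3*(1 - 19)) = (4/3)*(11 + 19)/(-18) = (4/3)*(-1/18)*30 = -20/9 ≈ -2.2222)
Z/(-399) + 364/54 = -20/9/(-399) + 364/54 = -20/9*(-1/399) + 364*(1/54) = 20/3591 + 182/27 = 24226/3591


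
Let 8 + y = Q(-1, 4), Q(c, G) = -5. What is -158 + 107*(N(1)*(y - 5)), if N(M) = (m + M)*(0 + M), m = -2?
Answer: 1768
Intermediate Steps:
y = -13 (y = -8 - 5 = -13)
N(M) = M*(-2 + M) (N(M) = (-2 + M)*(0 + M) = (-2 + M)*M = M*(-2 + M))
-158 + 107*(N(1)*(y - 5)) = -158 + 107*((1*(-2 + 1))*(-13 - 5)) = -158 + 107*((1*(-1))*(-18)) = -158 + 107*(-1*(-18)) = -158 + 107*18 = -158 + 1926 = 1768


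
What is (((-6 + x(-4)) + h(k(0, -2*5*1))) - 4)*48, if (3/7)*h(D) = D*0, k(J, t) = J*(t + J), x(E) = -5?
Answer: -720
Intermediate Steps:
k(J, t) = J*(J + t)
h(D) = 0 (h(D) = 7*(D*0)/3 = (7/3)*0 = 0)
(((-6 + x(-4)) + h(k(0, -2*5*1))) - 4)*48 = (((-6 - 5) + 0) - 4)*48 = ((-11 + 0) - 4)*48 = (-11 - 4)*48 = -15*48 = -720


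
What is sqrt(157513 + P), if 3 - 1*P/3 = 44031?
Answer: sqrt(25429) ≈ 159.46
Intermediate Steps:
P = -132084 (P = 9 - 3*44031 = 9 - 132093 = -132084)
sqrt(157513 + P) = sqrt(157513 - 132084) = sqrt(25429)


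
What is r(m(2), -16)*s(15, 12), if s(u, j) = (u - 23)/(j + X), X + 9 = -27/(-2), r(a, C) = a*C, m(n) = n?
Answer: 512/33 ≈ 15.515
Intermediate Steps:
r(a, C) = C*a
X = 9/2 (X = -9 - 27/(-2) = -9 - 27*(-½) = -9 + 27/2 = 9/2 ≈ 4.5000)
s(u, j) = (-23 + u)/(9/2 + j) (s(u, j) = (u - 23)/(j + 9/2) = (-23 + u)/(9/2 + j))
r(m(2), -16)*s(15, 12) = (-16*2)*(2*(-23 + 15)/(9 + 2*12)) = -64*(-8)/(9 + 24) = -64*(-8)/33 = -32*(-16/33) = 512/33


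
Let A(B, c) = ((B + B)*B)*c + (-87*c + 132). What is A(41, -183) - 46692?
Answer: -645885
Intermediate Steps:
A(B, c) = 132 - 87*c + 2*c*B² (A(B, c) = ((2*B)*B)*c + (132 - 87*c) = (2*B²)*c + (132 - 87*c) = 2*c*B² + (132 - 87*c) = 132 - 87*c + 2*c*B²)
A(41, -183) - 46692 = (132 - 87*(-183) + 2*(-183)*41²) - 46692 = (132 + 15921 + 2*(-183)*1681) - 46692 = (132 + 15921 - 615246) - 46692 = -599193 - 46692 = -645885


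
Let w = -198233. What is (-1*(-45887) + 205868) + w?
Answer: 53522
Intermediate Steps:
(-1*(-45887) + 205868) + w = (-1*(-45887) + 205868) - 198233 = (45887 + 205868) - 198233 = 251755 - 198233 = 53522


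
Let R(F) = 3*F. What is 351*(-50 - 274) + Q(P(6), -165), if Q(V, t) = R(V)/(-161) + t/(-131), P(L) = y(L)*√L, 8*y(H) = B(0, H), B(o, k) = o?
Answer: -14897679/131 ≈ -1.1372e+5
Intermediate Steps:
y(H) = 0 (y(H) = (⅛)*0 = 0)
P(L) = 0 (P(L) = 0*√L = 0)
Q(V, t) = -3*V/161 - t/131 (Q(V, t) = (3*V)/(-161) + t/(-131) = (3*V)*(-1/161) + t*(-1/131) = -3*V/161 - t/131)
351*(-50 - 274) + Q(P(6), -165) = 351*(-50 - 274) + (-3/161*0 - 1/131*(-165)) = 351*(-324) + (0 + 165/131) = -113724 + 165/131 = -14897679/131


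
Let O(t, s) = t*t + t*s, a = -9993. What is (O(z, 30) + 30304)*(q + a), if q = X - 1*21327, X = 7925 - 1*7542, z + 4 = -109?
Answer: -1227672971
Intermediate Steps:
z = -113 (z = -4 - 109 = -113)
X = 383 (X = 7925 - 7542 = 383)
O(t, s) = t² + s*t
q = -20944 (q = 383 - 1*21327 = 383 - 21327 = -20944)
(O(z, 30) + 30304)*(q + a) = (-113*(30 - 113) + 30304)*(-20944 - 9993) = (-113*(-83) + 30304)*(-30937) = (9379 + 30304)*(-30937) = 39683*(-30937) = -1227672971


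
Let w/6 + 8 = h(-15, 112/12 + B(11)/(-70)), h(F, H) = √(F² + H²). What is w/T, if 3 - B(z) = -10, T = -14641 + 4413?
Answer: 12/2557 - √13612741/357980 ≈ -0.0056136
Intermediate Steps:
T = -10228
B(z) = 13 (B(z) = 3 - 1*(-10) = 3 + 10 = 13)
w = -48 + √13612741/35 (w = -48 + 6*√((-15)² + (112/12 + 13/(-70))²) = -48 + 6*√(225 + (112*(1/12) + 13*(-1/70))²) = -48 + 6*√(225 + (28/3 - 13/70)²) = -48 + 6*√(225 + (1921/210)²) = -48 + 6*√(225 + 3690241/44100) = -48 + 6*√(13612741/44100) = -48 + 6*(√13612741/210) = -48 + √13612741/35 ≈ 57.416)
w/T = (-48 + √13612741/35)/(-10228) = (-48 + √13612741/35)*(-1/10228) = 12/2557 - √13612741/357980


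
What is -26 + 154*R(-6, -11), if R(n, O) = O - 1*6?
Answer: -2644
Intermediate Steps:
R(n, O) = -6 + O (R(n, O) = O - 6 = -6 + O)
-26 + 154*R(-6, -11) = -26 + 154*(-6 - 11) = -26 + 154*(-17) = -26 - 2618 = -2644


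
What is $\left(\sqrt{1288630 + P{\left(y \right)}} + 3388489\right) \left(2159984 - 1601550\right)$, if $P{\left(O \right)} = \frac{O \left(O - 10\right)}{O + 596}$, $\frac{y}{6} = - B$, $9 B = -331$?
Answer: $1892247466226 + \frac{558434 \sqrt{14207773326}}{105} \approx 1.8929 \cdot 10^{12}$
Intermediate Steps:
$B = - \frac{331}{9}$ ($B = \frac{1}{9} \left(-331\right) = - \frac{331}{9} \approx -36.778$)
$y = \frac{662}{3}$ ($y = 6 \left(\left(-1\right) \left(- \frac{331}{9}\right)\right) = 6 \cdot \frac{331}{9} = \frac{662}{3} \approx 220.67$)
$P{\left(O \right)} = \frac{O \left(-10 + O\right)}{596 + O}$
$\left(\sqrt{1288630 + P{\left(y \right)}} + 3388489\right) \left(2159984 - 1601550\right) = \left(\sqrt{1288630 + \frac{662 \left(-10 + \frac{662}{3}\right)}{3 \left(596 + \frac{662}{3}\right)}} + 3388489\right) \left(2159984 - 1601550\right) = \left(\sqrt{1288630 + \frac{662}{3} \frac{1}{\frac{2450}{3}} \cdot \frac{632}{3}} + 3388489\right) 558434 = \left(\sqrt{1288630 + \frac{662}{3} \cdot \frac{3}{2450} \cdot \frac{632}{3}} + 3388489\right) 558434 = \left(\sqrt{1288630 + \frac{209192}{3675}} + 3388489\right) 558434 = \left(\sqrt{\frac{4735924442}{3675}} + 3388489\right) 558434 = \left(\frac{\sqrt{14207773326}}{105} + 3388489\right) 558434 = \left(3388489 + \frac{\sqrt{14207773326}}{105}\right) 558434 = 1892247466226 + \frac{558434 \sqrt{14207773326}}{105}$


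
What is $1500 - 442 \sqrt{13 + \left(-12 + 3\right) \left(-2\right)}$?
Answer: $1500 - 442 \sqrt{31} \approx -960.95$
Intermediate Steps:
$1500 - 442 \sqrt{13 + \left(-12 + 3\right) \left(-2\right)} = 1500 - 442 \sqrt{13 - -18} = 1500 - 442 \sqrt{13 + 18} = 1500 - 442 \sqrt{31}$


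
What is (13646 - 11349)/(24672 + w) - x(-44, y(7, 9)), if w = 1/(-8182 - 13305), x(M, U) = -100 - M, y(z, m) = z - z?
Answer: 29736482367/530127263 ≈ 56.093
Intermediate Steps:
y(z, m) = 0
w = -1/21487 (w = 1/(-21487) = -1/21487 ≈ -4.6540e-5)
(13646 - 11349)/(24672 + w) - x(-44, y(7, 9)) = (13646 - 11349)/(24672 - 1/21487) - (-100 - 1*(-44)) = 2297/(530127263/21487) - (-100 + 44) = 2297*(21487/530127263) - 1*(-56) = 49355639/530127263 + 56 = 29736482367/530127263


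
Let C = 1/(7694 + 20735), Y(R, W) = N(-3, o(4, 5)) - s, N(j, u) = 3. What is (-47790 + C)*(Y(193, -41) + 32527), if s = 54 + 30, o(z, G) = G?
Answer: -44081846459414/28429 ≈ -1.5506e+9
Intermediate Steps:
s = 84
Y(R, W) = -81 (Y(R, W) = 3 - 1*84 = 3 - 84 = -81)
C = 1/28429 ≈ 3.5175e-5
(-47790 + C)*(Y(193, -41) + 32527) = (-47790 + 1/28429)*(-81 + 32527) = -1358621909/28429*32446 = -44081846459414/28429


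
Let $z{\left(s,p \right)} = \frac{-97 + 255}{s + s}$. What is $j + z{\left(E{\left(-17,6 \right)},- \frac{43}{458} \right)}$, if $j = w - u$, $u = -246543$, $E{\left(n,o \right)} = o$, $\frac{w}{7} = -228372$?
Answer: $- \frac{8112287}{6} \approx -1.352 \cdot 10^{6}$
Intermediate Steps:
$w = -1598604$ ($w = 7 \left(-228372\right) = -1598604$)
$z{\left(s,p \right)} = \frac{79}{s}$ ($z{\left(s,p \right)} = \frac{158}{2 s} = 158 \frac{1}{2 s} = \frac{79}{s}$)
$j = -1352061$ ($j = -1598604 - -246543 = -1598604 + 246543 = -1352061$)
$j + z{\left(E{\left(-17,6 \right)},- \frac{43}{458} \right)} = -1352061 + \frac{79}{6} = - \frac{8112287}{6}$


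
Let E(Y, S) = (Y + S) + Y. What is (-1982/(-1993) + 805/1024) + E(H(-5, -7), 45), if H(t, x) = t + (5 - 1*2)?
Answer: 87308045/2040832 ≈ 42.781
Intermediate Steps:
H(t, x) = 3 + t (H(t, x) = t + (5 - 2) = t + 3 = 3 + t)
E(Y, S) = S + 2*Y (E(Y, S) = (S + Y) + Y = S + 2*Y)
(-1982/(-1993) + 805/1024) + E(H(-5, -7), 45) = (-1982/(-1993) + 805/1024) + (45 + 2*(3 - 5)) = (-1982*(-1/1993) + 805*(1/1024)) + (45 + 2*(-2)) = (1982/1993 + 805/1024) + (45 - 4) = 3633933/2040832 + 41 = 87308045/2040832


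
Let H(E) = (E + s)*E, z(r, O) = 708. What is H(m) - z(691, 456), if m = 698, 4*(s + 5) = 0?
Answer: 483006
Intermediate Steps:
s = -5 (s = -5 + (¼)*0 = -5 + 0 = -5)
H(E) = E*(-5 + E) (H(E) = (E - 5)*E = (-5 + E)*E = E*(-5 + E))
H(m) - z(691, 456) = 698*(-5 + 698) - 1*708 = 698*693 - 708 = 483714 - 708 = 483006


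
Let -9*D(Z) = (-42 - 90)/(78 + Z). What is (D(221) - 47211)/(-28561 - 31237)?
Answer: 42348223/53638806 ≈ 0.78951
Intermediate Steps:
D(Z) = 44/(3*(78 + Z)) (D(Z) = -(-42 - 90)/(9*(78 + Z)) = -(-44)/(3*(78 + Z)) = 44/(3*(78 + Z)))
(D(221) - 47211)/(-28561 - 31237) = (44/(3*(78 + 221)) - 47211)/(-28561 - 31237) = ((44/3)/299 - 47211)/(-59798) = ((44/3)*(1/299) - 47211)*(-1/59798) = (44/897 - 47211)*(-1/59798) = -42348223/897*(-1/59798) = 42348223/53638806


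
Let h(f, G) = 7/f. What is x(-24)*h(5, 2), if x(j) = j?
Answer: -168/5 ≈ -33.600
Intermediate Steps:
x(-24)*h(5, 2) = -168/5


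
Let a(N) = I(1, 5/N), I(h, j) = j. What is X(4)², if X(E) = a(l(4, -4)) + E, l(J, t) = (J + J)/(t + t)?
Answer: 1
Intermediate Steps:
l(J, t) = J/t (l(J, t) = (2*J)/((2*t)) = (2*J)*(1/(2*t)) = J/t)
a(N) = 5/N
X(E) = -5 + E (X(E) = 5/((4/(-4))) + E = 5/((4*(-¼))) + E = 5/(-1) + E = 5*(-1) + E = -5 + E)
X(4)² = (-5 + 4)² = (-1)² = 1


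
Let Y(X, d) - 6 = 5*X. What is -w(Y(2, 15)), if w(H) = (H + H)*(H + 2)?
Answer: -576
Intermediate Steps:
Y(X, d) = 6 + 5*X
w(H) = 2*H*(2 + H) (w(H) = (2*H)*(2 + H) = 2*H*(2 + H))
-w(Y(2, 15)) = -2*(6 + 5*2)*(2 + (6 + 5*2)) = -2*(6 + 10)*(2 + (6 + 10)) = -2*16*(2 + 16) = -2*16*18 = -1*576 = -576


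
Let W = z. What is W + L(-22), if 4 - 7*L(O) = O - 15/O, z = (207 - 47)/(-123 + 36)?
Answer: 23819/13398 ≈ 1.7778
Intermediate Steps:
z = -160/87 (z = 160/(-87) = 160*(-1/87) = -160/87 ≈ -1.8391)
L(O) = 4/7 - O/7 + 15/(7*O) (L(O) = 4/7 - (O - 15/O)/7 = 4/7 + (-O/7 + 15/(7*O)) = 4/7 - O/7 + 15/(7*O))
W = -160/87 ≈ -1.8391
W + L(-22) = -160/87 + (⅐)*(15 - 1*(-22)*(-4 - 22))/(-22) = -160/87 + (⅐)*(-1/22)*(15 - 1*(-22)*(-26)) = -160/87 + (⅐)*(-1/22)*(15 - 572) = -160/87 + (⅐)*(-1/22)*(-557) = -160/87 + 557/154 = 23819/13398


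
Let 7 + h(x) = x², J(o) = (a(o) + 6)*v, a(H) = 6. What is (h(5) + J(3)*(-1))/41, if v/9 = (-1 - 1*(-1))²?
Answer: 18/41 ≈ 0.43902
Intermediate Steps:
v = 0 (v = 9*(-1 - 1*(-1))² = 9*(-1 + 1)² = 9*0² = 9*0 = 0)
J(o) = 0 (J(o) = (6 + 6)*0 = 12*0 = 0)
h(x) = -7 + x²
(h(5) + J(3)*(-1))/41 = ((-7 + 5²) + 0*(-1))/41 = ((-7 + 25) + 0)*(1/41) = (18 + 0)*(1/41) = 18*(1/41) = 18/41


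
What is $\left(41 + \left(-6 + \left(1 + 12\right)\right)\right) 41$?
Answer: $1968$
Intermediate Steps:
$\left(41 + \left(-6 + \left(1 + 12\right)\right)\right) 41 = \left(41 + \left(-6 + 13\right)\right) 41 = \left(41 + 7\right) 41 = 48 \cdot 41 = 1968$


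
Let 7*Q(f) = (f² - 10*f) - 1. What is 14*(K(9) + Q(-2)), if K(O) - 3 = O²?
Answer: 1222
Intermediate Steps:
Q(f) = -⅐ - 10*f/7 + f²/7 (Q(f) = ((f² - 10*f) - 1)/7 = (-1 + f² - 10*f)/7 = -⅐ - 10*f/7 + f²/7)
K(O) = 3 + O²
14*(K(9) + Q(-2)) = 14*((3 + 9²) + (-⅐ - 10/7*(-2) + (⅐)*(-2)²)) = 14*((3 + 81) + (-⅐ + 20/7 + (⅐)*4)) = 14*(84 + (-⅐ + 20/7 + 4/7)) = 14*(84 + 23/7) = 14*(611/7) = 1222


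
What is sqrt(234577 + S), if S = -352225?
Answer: 12*I*sqrt(817) ≈ 343.0*I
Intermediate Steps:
sqrt(234577 + S) = sqrt(234577 - 352225) = sqrt(-117648) = 12*I*sqrt(817)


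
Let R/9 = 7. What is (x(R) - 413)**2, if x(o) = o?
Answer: 122500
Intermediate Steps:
R = 63 (R = 9*7 = 63)
(x(R) - 413)**2 = (63 - 413)**2 = (-350)**2 = 122500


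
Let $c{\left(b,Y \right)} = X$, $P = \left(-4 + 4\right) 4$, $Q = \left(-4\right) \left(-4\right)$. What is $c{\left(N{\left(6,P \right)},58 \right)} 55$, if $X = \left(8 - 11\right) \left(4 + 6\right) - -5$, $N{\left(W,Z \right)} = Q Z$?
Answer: $-1375$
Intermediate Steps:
$Q = 16$
$P = 0$ ($P = 0 \cdot 4 = 0$)
$N{\left(W,Z \right)} = 16 Z$
$X = -25$ ($X = \left(-3\right) 10 + 5 = -30 + 5 = -25$)
$c{\left(b,Y \right)} = -25$
$c{\left(N{\left(6,P \right)},58 \right)} 55 = \left(-25\right) 55 = -1375$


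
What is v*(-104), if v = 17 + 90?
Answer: -11128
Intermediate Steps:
v = 107
v*(-104) = 107*(-104) = -11128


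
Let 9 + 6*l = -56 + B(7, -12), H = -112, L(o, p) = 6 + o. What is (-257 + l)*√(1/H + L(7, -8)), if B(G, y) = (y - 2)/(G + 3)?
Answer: -4021*√10185/420 ≈ -966.20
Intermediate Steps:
B(G, y) = (-2 + y)/(3 + G)
l = -166/15 (l = -3/2 + (-56 + (-2 - 12)/(3 + 7))/6 = -3/2 + (-56 - 14/10)/6 = -3/2 + (-56 + (⅒)*(-14))/6 = -3/2 + (-56 - 7/5)/6 = -3/2 + (⅙)*(-287/5) = -3/2 - 287/30 = -166/15 ≈ -11.067)
(-257 + l)*√(1/H + L(7, -8)) = (-257 - 166/15)*√(1/(-112) + (6 + 7)) = -4021*√(-1/112 + 13)/15 = -4021*√10185/420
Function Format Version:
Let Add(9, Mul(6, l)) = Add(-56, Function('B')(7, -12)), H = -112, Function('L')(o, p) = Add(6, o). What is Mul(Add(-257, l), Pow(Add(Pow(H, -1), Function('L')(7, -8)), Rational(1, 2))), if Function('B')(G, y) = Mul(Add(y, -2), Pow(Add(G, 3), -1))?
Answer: Mul(Rational(-4021, 420), Pow(10185, Rational(1, 2))) ≈ -966.20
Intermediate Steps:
Function('B')(G, y) = Mul(Pow(Add(3, G), -1), Add(-2, y)) (Function('B')(G, y) = Mul(Add(-2, y), Pow(Add(3, G), -1)) = Mul(Pow(Add(3, G), -1), Add(-2, y)))
l = Rational(-166, 15) (l = Add(Rational(-3, 2), Mul(Rational(1, 6), Add(-56, Mul(Pow(Add(3, 7), -1), Add(-2, -12))))) = Add(Rational(-3, 2), Mul(Rational(1, 6), Add(-56, Mul(Pow(10, -1), -14)))) = Add(Rational(-3, 2), Mul(Rational(1, 6), Add(-56, Mul(Rational(1, 10), -14)))) = Add(Rational(-3, 2), Mul(Rational(1, 6), Add(-56, Rational(-7, 5)))) = Add(Rational(-3, 2), Mul(Rational(1, 6), Rational(-287, 5))) = Add(Rational(-3, 2), Rational(-287, 30)) = Rational(-166, 15) ≈ -11.067)
Mul(Add(-257, l), Pow(Add(Pow(H, -1), Function('L')(7, -8)), Rational(1, 2))) = Mul(Add(-257, Rational(-166, 15)), Pow(Add(Pow(-112, -1), Add(6, 7)), Rational(1, 2))) = Mul(Rational(-4021, 15), Pow(Add(Rational(-1, 112), 13), Rational(1, 2))) = Mul(Rational(-4021, 15), Pow(Rational(1455, 112), Rational(1, 2))) = Mul(Rational(-4021, 15), Mul(Rational(1, 28), Pow(10185, Rational(1, 2)))) = Mul(Rational(-4021, 420), Pow(10185, Rational(1, 2)))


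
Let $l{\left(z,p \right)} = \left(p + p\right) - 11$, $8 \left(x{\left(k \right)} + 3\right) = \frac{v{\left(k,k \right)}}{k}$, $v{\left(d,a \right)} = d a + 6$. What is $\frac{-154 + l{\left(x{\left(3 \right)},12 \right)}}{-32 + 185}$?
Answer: $- \frac{47}{51} \approx -0.92157$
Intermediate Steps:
$v{\left(d,a \right)} = 6 + a d$ ($v{\left(d,a \right)} = a d + 6 = 6 + a d$)
$x{\left(k \right)} = -3 + \frac{6 + k^{2}}{8 k}$ ($x{\left(k \right)} = -3 + \frac{\left(6 + k k\right) \frac{1}{k}}{8} = -3 + \frac{\left(6 + k^{2}\right) \frac{1}{k}}{8} = -3 + \frac{\frac{1}{k} \left(6 + k^{2}\right)}{8} = -3 + \frac{6 + k^{2}}{8 k}$)
$l{\left(z,p \right)} = -11 + 2 p$ ($l{\left(z,p \right)} = 2 p - 11 = -11 + 2 p$)
$\frac{-154 + l{\left(x{\left(3 \right)},12 \right)}}{-32 + 185} = \frac{-154 + \left(-11 + 2 \cdot 12\right)}{-32 + 185} = \frac{-154 + \left(-11 + 24\right)}{153} = \left(-154 + 13\right) \frac{1}{153} = \left(-141\right) \frac{1}{153} = - \frac{47}{51}$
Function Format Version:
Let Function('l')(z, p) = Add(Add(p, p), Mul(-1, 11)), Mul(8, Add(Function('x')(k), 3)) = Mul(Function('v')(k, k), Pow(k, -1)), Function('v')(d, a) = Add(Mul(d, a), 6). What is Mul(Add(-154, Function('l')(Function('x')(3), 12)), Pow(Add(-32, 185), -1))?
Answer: Rational(-47, 51) ≈ -0.92157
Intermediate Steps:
Function('v')(d, a) = Add(6, Mul(a, d)) (Function('v')(d, a) = Add(Mul(a, d), 6) = Add(6, Mul(a, d)))
Function('x')(k) = Add(-3, Mul(Rational(1, 8), Pow(k, -1), Add(6, Pow(k, 2)))) (Function('x')(k) = Add(-3, Mul(Rational(1, 8), Mul(Add(6, Mul(k, k)), Pow(k, -1)))) = Add(-3, Mul(Rational(1, 8), Mul(Add(6, Pow(k, 2)), Pow(k, -1)))) = Add(-3, Mul(Rational(1, 8), Mul(Pow(k, -1), Add(6, Pow(k, 2))))) = Add(-3, Mul(Rational(1, 8), Pow(k, -1), Add(6, Pow(k, 2)))))
Function('l')(z, p) = Add(-11, Mul(2, p)) (Function('l')(z, p) = Add(Mul(2, p), -11) = Add(-11, Mul(2, p)))
Mul(Add(-154, Function('l')(Function('x')(3), 12)), Pow(Add(-32, 185), -1)) = Mul(Add(-154, Add(-11, Mul(2, 12))), Pow(Add(-32, 185), -1)) = Mul(Add(-154, Add(-11, 24)), Pow(153, -1)) = Mul(Add(-154, 13), Rational(1, 153)) = Mul(-141, Rational(1, 153)) = Rational(-47, 51)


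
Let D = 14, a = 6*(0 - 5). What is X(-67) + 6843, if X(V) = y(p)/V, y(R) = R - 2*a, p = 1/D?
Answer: 6417893/938 ≈ 6842.1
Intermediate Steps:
a = -30 (a = 6*(-5) = -30)
p = 1/14 ≈ 0.071429
y(R) = 60 + R (y(R) = R - 2*(-30) = R + 60 = 60 + R)
X(V) = 841/(14*V) (X(V) = (60 + 1/14)/V = 841/(14*V))
X(-67) + 6843 = (841/14)/(-67) + 6843 = (841/14)*(-1/67) + 6843 = -841/938 + 6843 = 6417893/938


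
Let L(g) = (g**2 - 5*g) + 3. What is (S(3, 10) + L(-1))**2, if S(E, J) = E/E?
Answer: 100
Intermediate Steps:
L(g) = 3 + g**2 - 5*g
S(E, J) = 1
(S(3, 10) + L(-1))**2 = (1 + (3 + (-1)**2 - 5*(-1)))**2 = (1 + (3 + 1 + 5))**2 = (1 + 9)**2 = 10**2 = 100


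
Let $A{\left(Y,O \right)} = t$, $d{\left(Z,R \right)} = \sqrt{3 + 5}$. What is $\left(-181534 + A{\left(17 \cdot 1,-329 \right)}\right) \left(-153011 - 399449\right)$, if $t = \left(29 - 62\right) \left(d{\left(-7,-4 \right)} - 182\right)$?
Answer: $96972198880 + 36462360 \sqrt{2} \approx 9.7024 \cdot 10^{10}$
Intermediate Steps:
$d{\left(Z,R \right)} = 2 \sqrt{2}$ ($d{\left(Z,R \right)} = \sqrt{8} = 2 \sqrt{2}$)
$t = 6006 - 66 \sqrt{2}$ ($t = \left(29 - 62\right) \left(2 \sqrt{2} - 182\right) = - 33 \left(-182 + 2 \sqrt{2}\right) = 6006 - 66 \sqrt{2} \approx 5912.7$)
$A{\left(Y,O \right)} = 6006 - 66 \sqrt{2}$
$\left(-181534 + A{\left(17 \cdot 1,-329 \right)}\right) \left(-153011 - 399449\right) = \left(-181534 + \left(6006 - 66 \sqrt{2}\right)\right) \left(-153011 - 399449\right) = \left(-175528 - 66 \sqrt{2}\right) \left(-552460\right) = 96972198880 + 36462360 \sqrt{2}$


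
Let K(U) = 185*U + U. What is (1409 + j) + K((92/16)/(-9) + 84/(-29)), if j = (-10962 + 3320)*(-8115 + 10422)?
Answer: -3067505611/174 ≈ -1.7629e+7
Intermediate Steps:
j = -17630094 (j = -7642*2307 = -17630094)
K(U) = 186*U
(1409 + j) + K((92/16)/(-9) + 84/(-29)) = (1409 - 17630094) + 186*((92/16)/(-9) + 84/(-29)) = -17628685 + 186*((92*(1/16))*(-⅑) + 84*(-1/29)) = -17628685 + 186*((23/4)*(-⅑) - 84/29) = -17628685 + 186*(-23/36 - 84/29) = -17628685 + 186*(-3691/1044) = -17628685 - 114421/174 = -3067505611/174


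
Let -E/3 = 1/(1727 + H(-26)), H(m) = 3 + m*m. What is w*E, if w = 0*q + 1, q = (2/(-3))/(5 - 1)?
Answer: -1/802 ≈ -0.0012469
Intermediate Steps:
H(m) = 3 + m²
q = -⅙ (q = (2*(-⅓))/4 = -⅔*¼ = -⅙ ≈ -0.16667)
w = 1 (w = 0*(-⅙) + 1 = 0 + 1 = 1)
E = -1/802 (E = -3/(1727 + (3 + (-26)²)) = -3/(1727 + (3 + 676)) = -3/(1727 + 679) = -3/2406 = -3*1/2406 = -1/802 ≈ -0.0012469)
w*E = 1*(-1/802) = -1/802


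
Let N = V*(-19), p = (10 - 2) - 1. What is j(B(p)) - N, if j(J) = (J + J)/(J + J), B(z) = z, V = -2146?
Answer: -40773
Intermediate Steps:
p = 7 (p = 8 - 1 = 7)
N = 40774 (N = -2146*(-19) = 40774)
j(J) = 1 (j(J) = (2*J)/((2*J)) = (2*J)*(1/(2*J)) = 1)
j(B(p)) - N = 1 - 1*40774 = 1 - 40774 = -40773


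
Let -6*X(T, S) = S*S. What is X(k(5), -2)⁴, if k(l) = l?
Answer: 16/81 ≈ 0.19753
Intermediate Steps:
X(T, S) = -S²/6 (X(T, S) = -S*S/6 = -S²/6)
X(k(5), -2)⁴ = (-⅙*(-2)²)⁴ = (-⅙*4)⁴ = (-⅔)⁴ = 16/81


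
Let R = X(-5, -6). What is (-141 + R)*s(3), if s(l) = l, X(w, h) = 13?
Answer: -384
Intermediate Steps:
R = 13
(-141 + R)*s(3) = (-141 + 13)*3 = -128*3 = -384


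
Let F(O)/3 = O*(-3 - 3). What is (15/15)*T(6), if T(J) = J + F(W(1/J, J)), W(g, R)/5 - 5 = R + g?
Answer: -999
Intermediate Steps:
W(g, R) = 25 + 5*R + 5*g (W(g, R) = 25 + 5*(R + g) = 25 + (5*R + 5*g) = 25 + 5*R + 5*g)
F(O) = -18*O (F(O) = 3*(O*(-3 - 3)) = 3*(O*(-6)) = 3*(-6*O) = -18*O)
T(J) = -450 - 90/J - 89*J (T(J) = J - 18*(25 + 5*J + 5/J) = J + (-450 - 90*J - 90/J) = -450 - 90/J - 89*J)
(15/15)*T(6) = (15/15)*(-450 - 90/6 - 89*6) = (15*(1/15))*(-450 - 90*⅙ - 534) = 1*(-450 - 15 - 534) = 1*(-999) = -999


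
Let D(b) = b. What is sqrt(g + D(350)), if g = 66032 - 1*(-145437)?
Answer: sqrt(211819) ≈ 460.24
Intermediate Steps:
g = 211469 (g = 66032 + 145437 = 211469)
sqrt(g + D(350)) = sqrt(211469 + 350) = sqrt(211819)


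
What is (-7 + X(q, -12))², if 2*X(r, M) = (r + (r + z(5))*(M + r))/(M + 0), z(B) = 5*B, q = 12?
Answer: 225/4 ≈ 56.250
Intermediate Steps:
X(r, M) = (r + (25 + r)*(M + r))/(2*M) (X(r, M) = ((r + (r + 5*5)*(M + r))/(M + 0))/2 = ((r + (r + 25)*(M + r))/M)/2 = ((r + (25 + r)*(M + r))/M)/2 = (r + (25 + r)*(M + r))/(2*M))
(-7 + X(q, -12))² = (-7 + (½)*(12² + 26*12 - 12*(25 + 12))/(-12))² = (-7 + (½)*(-1/12)*(144 + 312 - 12*37))² = (-7 + (½)*(-1/12)*(144 + 312 - 444))² = (-7 + (½)*(-1/12)*12)² = (-7 - ½)² = (-15/2)² = 225/4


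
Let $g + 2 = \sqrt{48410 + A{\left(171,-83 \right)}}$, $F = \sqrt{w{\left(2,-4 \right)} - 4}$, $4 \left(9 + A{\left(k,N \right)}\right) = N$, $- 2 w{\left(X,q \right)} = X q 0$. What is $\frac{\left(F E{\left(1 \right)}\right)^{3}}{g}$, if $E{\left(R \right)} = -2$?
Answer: $\frac{512 i}{193505} + \frac{128 i \sqrt{193521}}{193505} \approx 0.29364 i$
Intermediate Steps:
$w{\left(X,q \right)} = 0$ ($w{\left(X,q \right)} = - \frac{X q 0}{2} = \left(- \frac{1}{2}\right) 0 = 0$)
$A{\left(k,N \right)} = -9 + \frac{N}{4}$
$F = 2 i$ ($F = \sqrt{0 - 4} = \sqrt{-4} = 2 i \approx 2.0 i$)
$g = -2 + \frac{\sqrt{193521}}{2}$ ($g = -2 + \sqrt{48410 + \left(-9 + \frac{1}{4} \left(-83\right)\right)} = -2 + \sqrt{48410 - \frac{119}{4}} = -2 + \sqrt{\frac{193521}{4}} = -2 + \frac{\sqrt{193521}}{2} \approx 217.96$)
$\frac{\left(F E{\left(1 \right)}\right)^{3}}{g} = \frac{\left(2 i \left(-2\right)\right)^{3}}{-2 + \frac{\sqrt{193521}}{2}} = \frac{\left(- 4 i\right)^{3}}{-2 + \frac{\sqrt{193521}}{2}} = \frac{64 i}{-2 + \frac{\sqrt{193521}}{2}}$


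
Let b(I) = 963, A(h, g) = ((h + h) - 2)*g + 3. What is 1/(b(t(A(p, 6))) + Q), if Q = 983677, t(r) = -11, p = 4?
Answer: 1/984640 ≈ 1.0156e-6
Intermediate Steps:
A(h, g) = 3 + g*(-2 + 2*h) (A(h, g) = (2*h - 2)*g + 3 = (-2 + 2*h)*g + 3 = g*(-2 + 2*h) + 3 = 3 + g*(-2 + 2*h))
1/(b(t(A(p, 6))) + Q) = 1/(963 + 983677) = 1/984640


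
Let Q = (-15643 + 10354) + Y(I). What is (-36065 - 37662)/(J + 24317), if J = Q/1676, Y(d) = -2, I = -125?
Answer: -123566452/40750001 ≈ -3.0323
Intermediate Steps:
Q = -5291 (Q = (-15643 + 10354) - 2 = -5289 - 2 = -5291)
J = -5291/1676 ≈ -3.1569
(-36065 - 37662)/(J + 24317) = (-36065 - 37662)/(-5291/1676 + 24317) = -73727/40750001/1676 = -73727*1676/40750001 = -123566452/40750001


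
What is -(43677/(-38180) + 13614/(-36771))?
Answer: 30809123/20346620 ≈ 1.5142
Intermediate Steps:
-(43677/(-38180) + 13614/(-36771)) = -(43677*(-1/38180) + 13614*(-1/36771)) = -(-1899/1660 - 4538/12257) = -1*(-30809123/20346620) = 30809123/20346620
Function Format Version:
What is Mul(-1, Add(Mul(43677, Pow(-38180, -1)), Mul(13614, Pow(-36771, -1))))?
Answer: Rational(30809123, 20346620) ≈ 1.5142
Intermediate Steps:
Mul(-1, Add(Mul(43677, Pow(-38180, -1)), Mul(13614, Pow(-36771, -1)))) = Mul(-1, Add(Mul(43677, Rational(-1, 38180)), Mul(13614, Rational(-1, 36771)))) = Mul(-1, Add(Rational(-1899, 1660), Rational(-4538, 12257))) = Mul(-1, Rational(-30809123, 20346620)) = Rational(30809123, 20346620)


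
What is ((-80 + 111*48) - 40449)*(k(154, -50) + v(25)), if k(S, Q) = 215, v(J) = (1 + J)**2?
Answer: -31364091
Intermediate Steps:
((-80 + 111*48) - 40449)*(k(154, -50) + v(25)) = ((-80 + 111*48) - 40449)*(215 + (1 + 25)**2) = ((-80 + 5328) - 40449)*(215 + 26**2) = (5248 - 40449)*(215 + 676) = -35201*891 = -31364091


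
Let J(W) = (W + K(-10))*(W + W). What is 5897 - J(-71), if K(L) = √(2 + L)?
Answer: -4185 + 284*I*√2 ≈ -4185.0 + 401.64*I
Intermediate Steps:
J(W) = 2*W*(W + 2*I*√2) (J(W) = (W + √(2 - 10))*(W + W) = (W + √(-8))*(2*W) = (W + 2*I*√2)*(2*W) = 2*W*(W + 2*I*√2))
5897 - J(-71) = 5897 - 2*(-71)*(-71 + 2*I*√2) = 5897 - (10082 - 284*I*√2) = 5897 + (-10082 + 284*I*√2) = -4185 + 284*I*√2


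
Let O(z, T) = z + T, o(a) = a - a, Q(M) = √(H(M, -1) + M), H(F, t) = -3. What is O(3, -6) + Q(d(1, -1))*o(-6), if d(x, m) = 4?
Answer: -3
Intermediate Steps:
Q(M) = √(-3 + M)
o(a) = 0
O(z, T) = T + z
O(3, -6) + Q(d(1, -1))*o(-6) = (-6 + 3) + √(-3 + 4)*0 = -3 + √1*0 = -3 + 1*0 = -3 + 0 = -3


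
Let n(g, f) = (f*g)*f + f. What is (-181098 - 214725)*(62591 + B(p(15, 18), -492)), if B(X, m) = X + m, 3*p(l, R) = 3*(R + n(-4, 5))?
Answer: -24549734106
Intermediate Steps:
n(g, f) = f + g*f² (n(g, f) = g*f² + f = f + g*f²)
p(l, R) = -95 + R (p(l, R) = (3*(R + 5*(1 + 5*(-4))))/3 = (3*(R + 5*(1 - 20)))/3 = (3*(R + 5*(-19)))/3 = (3*(R - 95))/3 = (3*(-95 + R))/3 = (-285 + 3*R)/3 = -95 + R)
(-181098 - 214725)*(62591 + B(p(15, 18), -492)) = (-181098 - 214725)*(62591 + ((-95 + 18) - 492)) = -395823*(62591 + (-77 - 492)) = -395823*(62591 - 569) = -395823*62022 = -24549734106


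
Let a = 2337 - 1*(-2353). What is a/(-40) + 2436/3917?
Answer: -1827329/15668 ≈ -116.63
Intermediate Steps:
a = 4690 (a = 2337 + 2353 = 4690)
a/(-40) + 2436/3917 = 4690/(-40) + 2436/3917 = 4690*(-1/40) + 2436*(1/3917) = -469/4 + 2436/3917 = -1827329/15668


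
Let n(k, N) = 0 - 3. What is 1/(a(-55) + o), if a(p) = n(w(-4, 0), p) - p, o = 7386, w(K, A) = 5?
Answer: 1/7438 ≈ 0.00013444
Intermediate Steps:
n(k, N) = -3
a(p) = -3 - p
1/(a(-55) + o) = 1/((-3 - 1*(-55)) + 7386) = 1/((-3 + 55) + 7386) = 1/(52 + 7386) = 1/7438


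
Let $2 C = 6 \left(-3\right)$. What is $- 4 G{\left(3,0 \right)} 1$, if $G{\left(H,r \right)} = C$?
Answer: $36$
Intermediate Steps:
$C = -9$ ($C = \frac{6 \left(-3\right)}{2} = \frac{1}{2} \left(-18\right) = -9$)
$G{\left(H,r \right)} = -9$
$- 4 G{\left(3,0 \right)} 1 = \left(-4\right) \left(-9\right) 1 = 36 \cdot 1 = 36$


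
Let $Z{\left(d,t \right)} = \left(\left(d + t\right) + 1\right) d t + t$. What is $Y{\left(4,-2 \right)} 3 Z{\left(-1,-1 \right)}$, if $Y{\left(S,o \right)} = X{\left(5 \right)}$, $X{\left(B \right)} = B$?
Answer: $-30$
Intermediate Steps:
$Y{\left(S,o \right)} = 5$
$Z{\left(d,t \right)} = t + d t \left(1 + d + t\right)$ ($Z{\left(d,t \right)} = \left(1 + d + t\right) d t + t = d \left(1 + d + t\right) t + t = d t \left(1 + d + t\right) + t = t + d t \left(1 + d + t\right)$)
$Y{\left(4,-2 \right)} 3 Z{\left(-1,-1 \right)} = 5 \cdot 3 \left(- (1 - 1 + \left(-1\right)^{2} - -1)\right) = 15 \left(- (1 - 1 + 1 + 1)\right) = 15 \left(\left(-1\right) 2\right) = 15 \left(-2\right) = -30$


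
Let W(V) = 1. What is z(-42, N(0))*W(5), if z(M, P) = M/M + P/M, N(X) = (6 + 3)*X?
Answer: 1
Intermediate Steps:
N(X) = 9*X
z(M, P) = 1 + P/M
z(-42, N(0))*W(5) = ((-42 + 9*0)/(-42))*1 = -(-42 + 0)/42*1 = -1/42*(-42)*1 = 1*1 = 1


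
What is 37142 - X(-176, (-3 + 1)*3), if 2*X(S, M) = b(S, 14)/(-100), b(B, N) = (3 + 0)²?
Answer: 7428409/200 ≈ 37142.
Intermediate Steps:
b(B, N) = 9 (b(B, N) = 3² = 9)
X(S, M) = -9/200 (X(S, M) = (9/(-100))/2 = (9*(-1/100))/2 = (½)*(-9/100) = -9/200)
37142 - X(-176, (-3 + 1)*3) = 37142 - 1*(-9/200) = 37142 + 9/200 = 7428409/200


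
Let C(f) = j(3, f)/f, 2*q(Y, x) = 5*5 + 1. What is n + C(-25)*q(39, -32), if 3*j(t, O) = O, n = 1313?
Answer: 3952/3 ≈ 1317.3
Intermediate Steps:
j(t, O) = O/3
q(Y, x) = 13 (q(Y, x) = (5*5 + 1)/2 = (25 + 1)/2 = (½)*26 = 13)
C(f) = ⅓ (C(f) = (f/3)/f = ⅓)
n + C(-25)*q(39, -32) = 1313 + (⅓)*13 = 1313 + 13/3 = 3952/3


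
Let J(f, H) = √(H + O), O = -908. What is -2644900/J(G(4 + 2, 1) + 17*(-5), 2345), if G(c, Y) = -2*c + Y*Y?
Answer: -2644900*√1437/1437 ≈ -69772.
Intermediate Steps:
G(c, Y) = Y² - 2*c (G(c, Y) = -2*c + Y² = Y² - 2*c)
J(f, H) = √(-908 + H) (J(f, H) = √(H - 908) = √(-908 + H))
-2644900/J(G(4 + 2, 1) + 17*(-5), 2345) = -2644900/√(-908 + 2345) = -2644900*√1437/1437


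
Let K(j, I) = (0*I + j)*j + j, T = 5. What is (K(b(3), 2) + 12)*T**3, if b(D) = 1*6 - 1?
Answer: 5250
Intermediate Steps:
b(D) = 5 (b(D) = 6 - 1 = 5)
K(j, I) = j + j**2 (K(j, I) = (0 + j)*j + j = j*j + j = j**2 + j = j + j**2)
(K(b(3), 2) + 12)*T**3 = (5*(1 + 5) + 12)*5**3 = (5*6 + 12)*125 = (30 + 12)*125 = 42*125 = 5250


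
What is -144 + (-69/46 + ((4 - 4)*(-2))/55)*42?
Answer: -207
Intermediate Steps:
-144 + (-69/46 + ((4 - 4)*(-2))/55)*42 = -144 + (-69*1/46 + (0*(-2))*(1/55))*42 = -144 + (-3/2 + 0*(1/55))*42 = -144 + (-3/2 + 0)*42 = -144 - 3/2*42 = -144 - 63 = -207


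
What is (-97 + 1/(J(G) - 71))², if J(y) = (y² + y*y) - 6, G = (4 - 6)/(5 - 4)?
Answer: 44809636/4761 ≈ 9411.8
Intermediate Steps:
G = -2 (G = -2/1 = -2*1 = -2)
J(y) = -6 + 2*y² (J(y) = (y² + y²) - 6 = 2*y² - 6 = -6 + 2*y²)
(-97 + 1/(J(G) - 71))² = (-97 + 1/((-6 + 2*(-2)²) - 71))² = (-97 + 1/((-6 + 2*4) - 71))² = (-97 + 1/((-6 + 8) - 71))² = (-97 + 1/(2 - 71))² = (-97 + 1/(-69))² = (-97 - 1/69)² = (-6694/69)² = 44809636/4761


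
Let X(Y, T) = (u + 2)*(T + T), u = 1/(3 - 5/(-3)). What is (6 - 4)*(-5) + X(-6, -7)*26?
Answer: -816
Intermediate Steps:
u = 3/14 (u = 1/(3 - 5*(-1/3)) = 1/(3 + 5/3) = 1/(14/3) = 3/14 ≈ 0.21429)
X(Y, T) = 31*T/7 (X(Y, T) = (3/14 + 2)*(T + T) = 31*(2*T)/14 = 31*T/7)
(6 - 4)*(-5) + X(-6, -7)*26 = (6 - 4)*(-5) + ((31/7)*(-7))*26 = 2*(-5) - 31*26 = -10 - 806 = -816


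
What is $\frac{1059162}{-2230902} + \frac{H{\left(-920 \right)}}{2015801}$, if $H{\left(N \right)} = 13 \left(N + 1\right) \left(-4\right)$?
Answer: $- \frac{338074912331}{749509080417} \approx -0.45106$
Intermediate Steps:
$H{\left(N \right)} = -52 - 52 N$ ($H{\left(N \right)} = 13 \left(1 + N\right) \left(-4\right) = 13 \left(-4 - 4 N\right) = -52 - 52 N$)
$\frac{1059162}{-2230902} + \frac{H{\left(-920 \right)}}{2015801} = \frac{1059162}{-2230902} + \frac{-52 - -47840}{2015801} = 1059162 \left(- \frac{1}{2230902}\right) + \left(-52 + 47840\right) \frac{1}{2015801} = - \frac{176527}{371817} + 47788 \cdot \frac{1}{2015801} = - \frac{176527}{371817} + \frac{47788}{2015801} = - \frac{338074912331}{749509080417}$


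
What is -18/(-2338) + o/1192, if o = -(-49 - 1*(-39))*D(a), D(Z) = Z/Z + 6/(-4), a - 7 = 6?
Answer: 4883/1393448 ≈ 0.0035043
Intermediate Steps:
a = 13 (a = 7 + 6 = 13)
D(Z) = -½ (D(Z) = 1 + 6*(-¼) = 1 - 3/2 = -½)
o = -5 (o = -(-49 - 1*(-39))*(-1)/2 = -(-49 + 39)*(-1)/2 = -(-10)*(-1)/2 = -1*5 = -5)
-18/(-2338) + o/1192 = -18/(-2338) - 5/1192 = -18*(-1/2338) - 5*1/1192 = 9/1169 - 5/1192 = 4883/1393448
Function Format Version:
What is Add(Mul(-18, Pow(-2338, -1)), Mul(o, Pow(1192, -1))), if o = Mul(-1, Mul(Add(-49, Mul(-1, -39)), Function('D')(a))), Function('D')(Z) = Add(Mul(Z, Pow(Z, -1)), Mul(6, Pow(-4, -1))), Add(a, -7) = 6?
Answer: Rational(4883, 1393448) ≈ 0.0035043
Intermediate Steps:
a = 13 (a = Add(7, 6) = 13)
Function('D')(Z) = Rational(-1, 2) (Function('D')(Z) = Add(1, Mul(6, Rational(-1, 4))) = Add(1, Rational(-3, 2)) = Rational(-1, 2))
o = -5 (o = Mul(-1, Mul(Add(-49, Mul(-1, -39)), Rational(-1, 2))) = Mul(-1, Mul(Add(-49, 39), Rational(-1, 2))) = Mul(-1, Mul(-10, Rational(-1, 2))) = Mul(-1, 5) = -5)
Add(Mul(-18, Pow(-2338, -1)), Mul(o, Pow(1192, -1))) = Add(Mul(-18, Pow(-2338, -1)), Mul(-5, Pow(1192, -1))) = Add(Mul(-18, Rational(-1, 2338)), Mul(-5, Rational(1, 1192))) = Add(Rational(9, 1169), Rational(-5, 1192)) = Rational(4883, 1393448)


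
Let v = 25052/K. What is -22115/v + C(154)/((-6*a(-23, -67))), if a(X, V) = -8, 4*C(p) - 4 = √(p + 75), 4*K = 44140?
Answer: -2928462037/300624 + √229/192 ≈ -9741.2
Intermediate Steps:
K = 11035 (K = (¼)*44140 = 11035)
C(p) = 1 + √(75 + p)/4 (C(p) = 1 + √(p + 75)/4 = 1 + √(75 + p)/4)
v = 25052/11035 ≈ 2.2702
-22115/v + C(154)/((-6*a(-23, -67))) = -22115/25052/11035 + (1 + √(75 + 154)/4)/((-6*(-8))) = -22115*11035/25052 + (1 + √229/4)/((-1*(-48))) = -244039025/25052 + (1 + √229/4)/48 = -244039025/25052 + (1 + √229/4)*(1/48) = -244039025/25052 + (1/48 + √229/192) = -2928462037/300624 + √229/192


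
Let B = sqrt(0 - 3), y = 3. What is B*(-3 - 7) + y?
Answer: 3 - 10*I*sqrt(3) ≈ 3.0 - 17.32*I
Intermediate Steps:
B = I*sqrt(3) (B = sqrt(-3) = I*sqrt(3) ≈ 1.732*I)
B*(-3 - 7) + y = (I*sqrt(3))*(-3 - 7) + 3 = (I*sqrt(3))*(-10) + 3 = -10*I*sqrt(3) + 3 = 3 - 10*I*sqrt(3)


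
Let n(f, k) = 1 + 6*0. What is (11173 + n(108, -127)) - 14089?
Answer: -2915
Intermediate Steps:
n(f, k) = 1 (n(f, k) = 1 + 0 = 1)
(11173 + n(108, -127)) - 14089 = (11173 + 1) - 14089 = 11174 - 14089 = -2915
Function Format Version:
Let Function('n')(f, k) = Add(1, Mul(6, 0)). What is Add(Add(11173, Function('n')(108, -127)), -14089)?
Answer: -2915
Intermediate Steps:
Function('n')(f, k) = 1 (Function('n')(f, k) = Add(1, 0) = 1)
Add(Add(11173, Function('n')(108, -127)), -14089) = Add(Add(11173, 1), -14089) = Add(11174, -14089) = -2915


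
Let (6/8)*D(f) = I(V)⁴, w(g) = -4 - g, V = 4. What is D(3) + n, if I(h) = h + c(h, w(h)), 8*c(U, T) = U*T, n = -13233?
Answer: -13233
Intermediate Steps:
c(U, T) = T*U/8 (c(U, T) = (U*T)/8 = (T*U)/8 = T*U/8)
I(h) = h + h*(-4 - h)/8 (I(h) = h + (-4 - h)*h/8 = h + h*(-4 - h)/8)
D(f) = 0 (D(f) = 4*((⅛)*4*(4 - 1*4))⁴/3 = 4*((⅛)*4*(4 - 4))⁴/3 = 4*((⅛)*4*0)⁴/3 = (4/3)*0⁴ = (4/3)*0 = 0)
D(3) + n = 0 - 13233 = -13233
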